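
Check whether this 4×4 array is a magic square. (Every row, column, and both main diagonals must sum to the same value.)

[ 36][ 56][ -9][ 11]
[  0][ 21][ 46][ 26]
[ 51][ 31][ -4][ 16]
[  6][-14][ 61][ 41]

Row 1: 36 + 56 + (-9) + 11 = 94.
Row 2: 0 + 21 + 46 + 26 = 93.
Row 3: 51 + 31 + (-4) + 16 = 94.
Row 4: 6 + (-14) + 61 + 41 = 94.
Column 1: 36 + 0 + 51 + 6 = 93.
Column 2: 56 + 21 + 31 + (-14) = 94.
Column 3: -9 + 46 + (-4) + 61 = 94.
Column 4: 11 + 26 + 16 + 41 = 94.
Main diagonal: 36 + 21 + (-4) + 41 = 94.
Anti-diagonal: 11 + 46 + 31 + 6 = 94.

No — column 2 sums to 94 but row 2 sums to 93.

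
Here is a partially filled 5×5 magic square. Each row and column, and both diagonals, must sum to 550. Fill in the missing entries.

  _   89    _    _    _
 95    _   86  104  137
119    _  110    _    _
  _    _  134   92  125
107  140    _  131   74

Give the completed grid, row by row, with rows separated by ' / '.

146 89 122 80 113 / 95 128 86 104 137 / 119 77 110 143 101 / 83 116 134 92 125 / 107 140 98 131 74

Row 2 must total 550; the given cells sum to 422, so (2,2) = 128.
From row 5, 550 − (107 + 140 + 131 + 74) gives (5,3) = 98.
Column 3 must total 550; the given cells sum to 428, so (1,3) = 122.
Main diagonal: 128 + 110 + 92 + 74 + ? = 550, so (1,1) = 146.
Using column 1: 146 + 95 + 119 + 107 + ? → (4,1) = 550 − 467 = 83.
Row 4 needs 550; the known cells sum to 434, so (4,2) = 116.
Column 2 needs 550; the known cells sum to 473, so (3,2) = 77.
Anti-diagonal: 104 + 110 + 116 + 107 + ? = 550, so (1,5) = 113.
From row 1, 550 − (146 + 89 + 122 + 113) gives (1,4) = 80.
Column 4 must total 550; the given cells sum to 407, so (3,4) = 143.
Column 5 needs 550; the known cells sum to 449, so (3,5) = 101.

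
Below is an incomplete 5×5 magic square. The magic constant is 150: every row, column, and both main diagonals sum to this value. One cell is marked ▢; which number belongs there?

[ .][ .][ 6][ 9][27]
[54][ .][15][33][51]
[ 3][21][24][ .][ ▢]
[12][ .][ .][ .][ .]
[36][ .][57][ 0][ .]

Row 2: 54 + 15 + 33 + 51 + ? = 150, so (2,2) = -3.
Column 1: 54 + 3 + 12 + 36 + ? = 150, so (1,1) = 45.
From column 3, 150 − (6 + 15 + 24 + 57) gives (4,3) = 48.
Anti-diagonal: 27 + 33 + 24 + 36 + ? = 150, so (4,2) = 30.
Using row 1: 45 + 6 + 9 + 27 + ? → (1,2) = 150 − 87 = 63.
Column 2 needs 150; the known cells sum to 111, so (5,2) = 39.
From row 5, 150 − (36 + 39 + 57 + 0) gives (5,5) = 18.
Main diagonal needs 150; the known cells sum to 84, so (4,4) = 66.
Row 4 needs 150; the known cells sum to 156, so (4,5) = -6.
Column 4 needs 150; the known cells sum to 108, so (3,4) = 42.
Column 5 needs 150; the known cells sum to 90, so (3,5) = 60.

60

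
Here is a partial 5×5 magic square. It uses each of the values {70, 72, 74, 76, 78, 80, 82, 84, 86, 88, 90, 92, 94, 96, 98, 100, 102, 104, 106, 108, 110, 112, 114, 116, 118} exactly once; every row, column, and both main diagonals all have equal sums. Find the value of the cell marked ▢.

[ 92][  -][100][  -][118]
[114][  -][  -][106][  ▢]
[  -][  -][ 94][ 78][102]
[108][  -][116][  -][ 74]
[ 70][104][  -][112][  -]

80

The 25 entries sum to 2350, so each line sums to 2350/5 = 470.
Using column 1: 92 + 114 + 108 + 70 + ? → (3,1) = 470 − 384 = 86.
Using anti-diagonal: 118 + 106 + 94 + 70 + ? → (4,2) = 470 − 388 = 82.
The remaining cell in row 3 is (3,2) = 470 − 360 = 110.
From row 4, 470 − (108 + 82 + 116 + 74) gives (4,4) = 90.
Column 4: 106 + 78 + 90 + 112 + ? = 470, so (1,4) = 84.
Row 1 needs 470; the known cells sum to 394, so (1,2) = 76.
Column 2: 76 + 110 + 82 + 104 + ? = 470, so (2,2) = 98.
Main diagonal: 92 + 98 + 94 + 90 + ? = 470, so (5,5) = 96.
Row 5 needs 470; the known cells sum to 382, so (5,3) = 88.
From column 3, 470 − (100 + 94 + 116 + 88) gives (2,3) = 72.
From column 5, 470 − (118 + 102 + 74 + 96) gives (2,5) = 80.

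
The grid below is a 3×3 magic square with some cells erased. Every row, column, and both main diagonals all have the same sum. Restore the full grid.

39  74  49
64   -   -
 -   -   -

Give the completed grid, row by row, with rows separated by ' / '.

Row 1 is already complete: 39 + 74 + 49 = 162, so that is the magic constant.
Column 1 needs 162; the known cells sum to 103, so (3,1) = 59.
Anti-diagonal needs 162; the known cells sum to 108, so (2,2) = 54.
From row 2, 162 − (64 + 54) gives (2,3) = 44.
From column 2, 162 − (74 + 54) gives (3,2) = 34.
Using column 3: 49 + 44 + ? → (3,3) = 162 − 93 = 69.

39 74 49 / 64 54 44 / 59 34 69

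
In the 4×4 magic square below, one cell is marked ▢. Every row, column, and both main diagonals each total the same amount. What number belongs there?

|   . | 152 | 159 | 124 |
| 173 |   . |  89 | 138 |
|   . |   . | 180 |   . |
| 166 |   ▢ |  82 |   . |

117

Column 3 is complete and sums to 510; that is the magic constant.
Using row 1: 152 + 159 + 124 + ? → (1,1) = 510 − 435 = 75.
Using row 2: 173 + 89 + 138 + ? → (2,2) = 510 − 400 = 110.
The remaining cell in column 1 is (3,1) = 510 − 414 = 96.
Main diagonal: 75 + 110 + 180 + ? = 510, so (4,4) = 145.
From anti-diagonal, 510 − (124 + 89 + 166) gives (3,2) = 131.
Row 3 needs 510; the known cells sum to 407, so (3,4) = 103.
Row 4 needs 510; the known cells sum to 393, so (4,2) = 117.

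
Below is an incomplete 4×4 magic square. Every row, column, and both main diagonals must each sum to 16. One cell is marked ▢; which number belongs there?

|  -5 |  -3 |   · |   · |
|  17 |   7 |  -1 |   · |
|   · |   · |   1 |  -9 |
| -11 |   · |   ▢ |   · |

11

Row 2 must total 16; the given cells sum to 23, so (2,4) = -7.
From column 1, 16 − (-5 + 17 + (-11)) gives (3,1) = 15.
Main diagonal must total 16; the given cells sum to 3, so (4,4) = 13.
Using row 3: 15 + 1 + (-9) + ? → (3,2) = 16 − 7 = 9.
Column 2 must total 16; the given cells sum to 13, so (4,2) = 3.
Column 4 must total 16; the given cells sum to -3, so (1,4) = 19.
From row 1, 16 − (-5 + (-3) + 19) gives (1,3) = 5.
Row 4: -11 + 3 + 13 + ? = 16, so (4,3) = 11.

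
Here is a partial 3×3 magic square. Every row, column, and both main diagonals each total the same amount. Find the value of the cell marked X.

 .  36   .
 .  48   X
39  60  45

Column 2 is complete and sums to 144; that is the magic constant.
Main diagonal: 48 + 45 + ? = 144, so (1,1) = 51.
The remaining cell in anti-diagonal is (1,3) = 144 − 87 = 57.
From column 1, 144 − (51 + 39) gives (2,1) = 54.
Using column 3: 57 + 45 + ? → (2,3) = 144 − 102 = 42.

42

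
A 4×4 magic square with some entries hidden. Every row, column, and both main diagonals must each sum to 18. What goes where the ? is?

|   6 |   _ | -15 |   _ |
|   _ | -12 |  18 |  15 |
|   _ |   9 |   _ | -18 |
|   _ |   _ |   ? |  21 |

Row 2 needs 18; the known cells sum to 21, so (2,1) = -3.
Column 4 needs 18; the known cells sum to 18, so (1,4) = 0.
Main diagonal must total 18; the given cells sum to 15, so (3,3) = 3.
The remaining cell in anti-diagonal is (4,1) = 18 − 27 = -9.
The remaining cell in row 1 is (1,2) = 18 − (-9) = 27.
Using row 3: 9 + 3 + (-18) + ? → (3,1) = 18 − (-6) = 24.
The remaining cell in column 2 is (4,2) = 18 − 24 = -6.
Column 3: -15 + 18 + 3 + ? = 18, so (4,3) = 12.

12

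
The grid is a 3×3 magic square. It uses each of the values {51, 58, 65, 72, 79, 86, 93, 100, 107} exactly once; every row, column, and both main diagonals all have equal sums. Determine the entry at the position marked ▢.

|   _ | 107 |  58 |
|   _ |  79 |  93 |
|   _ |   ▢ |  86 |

51

The 9 entries sum to 711, so each line sums to 711/3 = 237.
Row 1: 107 + 58 + ? = 237, so (1,1) = 72.
Row 2 must total 237; the given cells sum to 172, so (2,1) = 65.
Using column 1: 72 + 65 + ? → (3,1) = 237 − 137 = 100.
Column 2 needs 237; the known cells sum to 186, so (3,2) = 51.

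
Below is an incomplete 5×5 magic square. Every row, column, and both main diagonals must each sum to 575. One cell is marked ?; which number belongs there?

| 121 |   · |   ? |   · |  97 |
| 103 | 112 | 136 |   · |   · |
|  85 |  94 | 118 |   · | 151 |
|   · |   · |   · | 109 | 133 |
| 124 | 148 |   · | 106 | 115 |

139

From row 3, 575 − (85 + 94 + 118 + 151) gives (3,4) = 127.
Row 5: 124 + 148 + 106 + 115 + ? = 575, so (5,3) = 82.
From column 1, 575 − (121 + 103 + 85 + 124) gives (4,1) = 142.
The remaining cell in column 5 is (2,5) = 575 − 496 = 79.
The remaining cell in row 2 is (2,4) = 575 − 430 = 145.
Column 4 needs 575; the known cells sum to 487, so (1,4) = 88.
Using anti-diagonal: 97 + 145 + 118 + 124 + ? → (4,2) = 575 − 484 = 91.
From row 4, 575 − (142 + 91 + 109 + 133) gives (4,3) = 100.
Using column 2: 112 + 94 + 91 + 148 + ? → (1,2) = 575 − 445 = 130.
Column 3 needs 575; the known cells sum to 436, so (1,3) = 139.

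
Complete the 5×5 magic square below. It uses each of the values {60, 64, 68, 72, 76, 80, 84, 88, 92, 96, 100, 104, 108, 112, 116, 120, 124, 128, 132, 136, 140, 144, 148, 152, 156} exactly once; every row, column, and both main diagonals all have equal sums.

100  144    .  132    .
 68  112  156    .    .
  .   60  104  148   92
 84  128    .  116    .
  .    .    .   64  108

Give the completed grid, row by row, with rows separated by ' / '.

The 25 entries sum to 2700, so each line sums to 2700/5 = 540.
Row 3 needs 540; the known cells sum to 404, so (3,1) = 136.
Column 1 needs 540; the known cells sum to 388, so (5,1) = 152.
Column 2 must total 540; the given cells sum to 444, so (5,2) = 96.
Column 4: 132 + 148 + 116 + 64 + ? = 540, so (2,4) = 80.
The remaining cell in anti-diagonal is (1,5) = 540 − 464 = 76.
The remaining cell in row 1 is (1,3) = 540 − 452 = 88.
From row 2, 540 − (68 + 112 + 156 + 80) gives (2,5) = 124.
Row 5 must total 540; the given cells sum to 420, so (5,3) = 120.
From column 3, 540 − (88 + 156 + 104 + 120) gives (4,3) = 72.
Column 5: 76 + 124 + 92 + 108 + ? = 540, so (4,5) = 140.

100 144 88 132 76 / 68 112 156 80 124 / 136 60 104 148 92 / 84 128 72 116 140 / 152 96 120 64 108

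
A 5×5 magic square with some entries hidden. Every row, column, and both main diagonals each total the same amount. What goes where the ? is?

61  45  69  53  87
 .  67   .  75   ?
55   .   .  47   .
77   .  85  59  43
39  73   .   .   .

49

Row 1 is complete and sums to 315; that is the magic constant.
Using row 4: 77 + 85 + 59 + 43 + ? → (4,2) = 315 − 264 = 51.
The remaining cell in column 1 is (2,1) = 315 − 232 = 83.
The remaining cell in column 2 is (3,2) = 315 − 236 = 79.
Column 4 must total 315; the given cells sum to 234, so (5,4) = 81.
Using anti-diagonal: 87 + 75 + 51 + 39 + ? → (3,3) = 315 − 252 = 63.
Row 3 must total 315; the given cells sum to 244, so (3,5) = 71.
Using main diagonal: 61 + 67 + 63 + 59 + ? → (5,5) = 315 − 250 = 65.
Row 5: 39 + 73 + 81 + 65 + ? = 315, so (5,3) = 57.
Using column 3: 69 + 63 + 85 + 57 + ? → (2,3) = 315 − 274 = 41.
Column 5 needs 315; the known cells sum to 266, so (2,5) = 49.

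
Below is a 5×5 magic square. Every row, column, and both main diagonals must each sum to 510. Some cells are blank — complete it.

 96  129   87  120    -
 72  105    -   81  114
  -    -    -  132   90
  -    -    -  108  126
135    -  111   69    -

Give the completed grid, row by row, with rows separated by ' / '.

96 129 87 120 78 / 72 105 138 81 114 / 123 66 99 132 90 / 84 117 75 108 126 / 135 93 111 69 102

Row 1 must total 510; the given cells sum to 432, so (1,5) = 78.
Row 2 needs 510; the known cells sum to 372, so (2,3) = 138.
Column 5 must total 510; the given cells sum to 408, so (5,5) = 102.
Using main diagonal: 96 + 105 + 108 + 102 + ? → (3,3) = 510 − 411 = 99.
The remaining cell in anti-diagonal is (4,2) = 510 − 393 = 117.
The remaining cell in row 5 is (5,2) = 510 − 417 = 93.
Column 2: 129 + 105 + 117 + 93 + ? = 510, so (3,2) = 66.
The remaining cell in column 3 is (4,3) = 510 − 435 = 75.
From row 3, 510 − (66 + 99 + 132 + 90) gives (3,1) = 123.
Row 4: 117 + 75 + 108 + 126 + ? = 510, so (4,1) = 84.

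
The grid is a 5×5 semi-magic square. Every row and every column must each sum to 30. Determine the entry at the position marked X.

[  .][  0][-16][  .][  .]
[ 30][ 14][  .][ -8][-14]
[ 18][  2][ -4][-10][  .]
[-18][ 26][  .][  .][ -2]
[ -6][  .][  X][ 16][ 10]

The remaining cell in row 2 is (2,3) = 30 − 22 = 8.
Row 3 must total 30; the given cells sum to 6, so (3,5) = 24.
Using column 1: 30 + 18 + (-18) + (-6) + ? → (1,1) = 30 − 24 = 6.
Using column 2: 0 + 14 + 2 + 26 + ? → (5,2) = 30 − 42 = -12.
Column 5 needs 30; the known cells sum to 18, so (1,5) = 12.
The remaining cell in row 1 is (1,4) = 30 − 2 = 28.
Row 5 needs 30; the known cells sum to 8, so (5,3) = 22.

22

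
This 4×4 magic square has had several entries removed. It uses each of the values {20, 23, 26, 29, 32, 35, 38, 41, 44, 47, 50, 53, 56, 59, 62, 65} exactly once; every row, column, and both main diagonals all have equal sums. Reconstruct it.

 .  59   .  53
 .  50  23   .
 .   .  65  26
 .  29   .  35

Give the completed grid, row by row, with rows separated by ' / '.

The 16 entries sum to 680, so each line sums to 680/4 = 170.
Column 2 must total 170; the given cells sum to 138, so (3,2) = 32.
The remaining cell in column 4 is (2,4) = 170 − 114 = 56.
Main diagonal needs 170; the known cells sum to 150, so (1,1) = 20.
Anti-diagonal must total 170; the given cells sum to 108, so (4,1) = 62.
Row 1 must total 170; the given cells sum to 132, so (1,3) = 38.
Row 2 needs 170; the known cells sum to 129, so (2,1) = 41.
Row 3 must total 170; the given cells sum to 123, so (3,1) = 47.
Row 4: 62 + 29 + 35 + ? = 170, so (4,3) = 44.

20 59 38 53 / 41 50 23 56 / 47 32 65 26 / 62 29 44 35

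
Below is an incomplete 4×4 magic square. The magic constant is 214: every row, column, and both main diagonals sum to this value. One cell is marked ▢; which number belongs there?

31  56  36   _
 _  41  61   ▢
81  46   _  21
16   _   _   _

Row 1: 31 + 56 + 36 + ? = 214, so (1,4) = 91.
Using row 3: 81 + 46 + 21 + ? → (3,3) = 214 − 148 = 66.
Using column 1: 31 + 81 + 16 + ? → (2,1) = 214 − 128 = 86.
From column 2, 214 − (56 + 41 + 46) gives (4,2) = 71.
From column 3, 214 − (36 + 61 + 66) gives (4,3) = 51.
Main diagonal needs 214; the known cells sum to 138, so (4,4) = 76.
Row 2: 86 + 41 + 61 + ? = 214, so (2,4) = 26.

26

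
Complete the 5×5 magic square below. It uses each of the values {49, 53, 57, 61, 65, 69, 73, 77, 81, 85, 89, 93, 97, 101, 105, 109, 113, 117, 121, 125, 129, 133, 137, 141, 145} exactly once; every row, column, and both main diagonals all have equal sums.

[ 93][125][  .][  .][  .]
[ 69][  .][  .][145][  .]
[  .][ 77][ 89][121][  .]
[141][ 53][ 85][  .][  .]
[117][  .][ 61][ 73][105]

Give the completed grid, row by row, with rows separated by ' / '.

The 25 entries sum to 2425, so each line sums to 2425/5 = 485.
The remaining cell in row 5 is (5,2) = 485 − 356 = 129.
Column 1: 93 + 69 + 141 + 117 + ? = 485, so (3,1) = 65.
Column 2: 125 + 77 + 53 + 129 + ? = 485, so (2,2) = 101.
Main diagonal: 93 + 101 + 89 + 105 + ? = 485, so (4,4) = 97.
The remaining cell in anti-diagonal is (1,5) = 485 − 404 = 81.
Row 3: 65 + 77 + 89 + 121 + ? = 485, so (3,5) = 133.
Row 4 needs 485; the known cells sum to 376, so (4,5) = 109.
Column 4 must total 485; the given cells sum to 436, so (1,4) = 49.
Column 5 needs 485; the known cells sum to 428, so (2,5) = 57.
Row 1 must total 485; the given cells sum to 348, so (1,3) = 137.
Row 2 must total 485; the given cells sum to 372, so (2,3) = 113.

93 125 137 49 81 / 69 101 113 145 57 / 65 77 89 121 133 / 141 53 85 97 109 / 117 129 61 73 105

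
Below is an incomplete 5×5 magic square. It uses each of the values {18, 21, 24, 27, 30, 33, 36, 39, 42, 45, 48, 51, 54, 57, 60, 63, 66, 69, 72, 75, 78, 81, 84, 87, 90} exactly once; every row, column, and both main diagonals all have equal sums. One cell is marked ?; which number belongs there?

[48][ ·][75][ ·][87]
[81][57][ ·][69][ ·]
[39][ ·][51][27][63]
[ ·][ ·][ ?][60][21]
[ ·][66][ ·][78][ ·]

84

The 25 entries sum to 1350, so each line sums to 1350/5 = 270.
The remaining cell in row 3 is (3,2) = 270 − 180 = 90.
From column 4, 270 − (69 + 27 + 60 + 78) gives (1,4) = 36.
Main diagonal must total 270; the given cells sum to 216, so (5,5) = 54.
From row 1, 270 − (48 + 75 + 36 + 87) gives (1,2) = 24.
Using column 2: 24 + 57 + 90 + 66 + ? → (4,2) = 270 − 237 = 33.
Column 5: 87 + 63 + 21 + 54 + ? = 270, so (2,5) = 45.
Anti-diagonal: 87 + 69 + 51 + 33 + ? = 270, so (5,1) = 30.
Row 2: 81 + 57 + 69 + 45 + ? = 270, so (2,3) = 18.
Row 5: 30 + 66 + 78 + 54 + ? = 270, so (5,3) = 42.
Column 1 must total 270; the given cells sum to 198, so (4,1) = 72.
Using column 3: 75 + 18 + 51 + 42 + ? → (4,3) = 270 − 186 = 84.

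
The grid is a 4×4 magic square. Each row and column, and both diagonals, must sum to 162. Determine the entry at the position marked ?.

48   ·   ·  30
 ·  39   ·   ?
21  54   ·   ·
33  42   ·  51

18

Row 4: 33 + 42 + 51 + ? = 162, so (4,3) = 36.
From column 1, 162 − (48 + 21 + 33) gives (2,1) = 60.
Column 2: 39 + 54 + 42 + ? = 162, so (1,2) = 27.
Main diagonal must total 162; the given cells sum to 138, so (3,3) = 24.
Anti-diagonal: 30 + 54 + 33 + ? = 162, so (2,3) = 45.
The remaining cell in row 1 is (1,3) = 162 − 105 = 57.
Row 2: 60 + 39 + 45 + ? = 162, so (2,4) = 18.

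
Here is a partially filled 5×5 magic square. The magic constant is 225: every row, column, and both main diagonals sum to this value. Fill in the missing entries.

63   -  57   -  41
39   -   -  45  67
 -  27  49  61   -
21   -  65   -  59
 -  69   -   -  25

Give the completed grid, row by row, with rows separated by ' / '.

Using column 5: 41 + 67 + 59 + 25 + ? → (3,5) = 225 − 192 = 33.
Row 3 needs 225; the known cells sum to 170, so (3,1) = 55.
Column 1: 63 + 39 + 55 + 21 + ? = 225, so (5,1) = 47.
Using anti-diagonal: 41 + 45 + 49 + 47 + ? → (4,2) = 225 − 182 = 43.
From row 4, 225 − (21 + 43 + 65 + 59) gives (4,4) = 37.
Main diagonal needs 225; the known cells sum to 174, so (2,2) = 51.
The remaining cell in row 2 is (2,3) = 225 − 202 = 23.
Column 2 needs 225; the known cells sum to 190, so (1,2) = 35.
Column 3 needs 225; the known cells sum to 194, so (5,3) = 31.
Using row 1: 63 + 35 + 57 + 41 + ? → (1,4) = 225 − 196 = 29.
From row 5, 225 − (47 + 69 + 31 + 25) gives (5,4) = 53.

63 35 57 29 41 / 39 51 23 45 67 / 55 27 49 61 33 / 21 43 65 37 59 / 47 69 31 53 25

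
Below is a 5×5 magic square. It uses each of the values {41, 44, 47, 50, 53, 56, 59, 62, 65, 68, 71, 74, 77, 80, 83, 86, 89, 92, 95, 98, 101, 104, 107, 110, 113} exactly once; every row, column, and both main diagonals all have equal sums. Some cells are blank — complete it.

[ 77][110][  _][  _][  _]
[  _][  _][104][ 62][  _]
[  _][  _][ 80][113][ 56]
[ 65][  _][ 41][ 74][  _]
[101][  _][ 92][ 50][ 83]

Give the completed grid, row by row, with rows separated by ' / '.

The 25 entries sum to 1925, so each line sums to 1925/5 = 385.
Row 5 must total 385; the given cells sum to 326, so (5,2) = 59.
Column 3 must total 385; the given cells sum to 317, so (1,3) = 68.
Using column 4: 62 + 113 + 74 + 50 + ? → (1,4) = 385 − 299 = 86.
Main diagonal: 77 + 80 + 74 + 83 + ? = 385, so (2,2) = 71.
Row 1 needs 385; the known cells sum to 341, so (1,5) = 44.
From anti-diagonal, 385 − (44 + 62 + 80 + 101) gives (4,2) = 98.
Row 4: 65 + 98 + 41 + 74 + ? = 385, so (4,5) = 107.
The remaining cell in column 2 is (3,2) = 385 − 338 = 47.
Column 5 must total 385; the given cells sum to 290, so (2,5) = 95.
Row 2 needs 385; the known cells sum to 332, so (2,1) = 53.
Row 3 needs 385; the known cells sum to 296, so (3,1) = 89.

77 110 68 86 44 / 53 71 104 62 95 / 89 47 80 113 56 / 65 98 41 74 107 / 101 59 92 50 83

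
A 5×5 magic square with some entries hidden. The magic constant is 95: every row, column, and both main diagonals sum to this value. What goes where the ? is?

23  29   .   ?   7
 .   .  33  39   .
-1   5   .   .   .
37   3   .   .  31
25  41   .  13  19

1

Row 5: 25 + 41 + 13 + 19 + ? = 95, so (5,3) = -3.
Column 1 needs 95; the known cells sum to 84, so (2,1) = 11.
Column 2 needs 95; the known cells sum to 78, so (2,2) = 17.
Using anti-diagonal: 7 + 39 + 3 + 25 + ? → (3,3) = 95 − 74 = 21.
Row 2: 11 + 17 + 33 + 39 + ? = 95, so (2,5) = -5.
From column 5, 95 − (7 + (-5) + 31 + 19) gives (3,5) = 43.
Using main diagonal: 23 + 17 + 21 + 19 + ? → (4,4) = 95 − 80 = 15.
From row 3, 95 − (-1 + 5 + 21 + 43) gives (3,4) = 27.
Row 4 needs 95; the known cells sum to 86, so (4,3) = 9.
Using column 3: 33 + 21 + 9 + (-3) + ? → (1,3) = 95 − 60 = 35.
The remaining cell in column 4 is (1,4) = 95 − 94 = 1.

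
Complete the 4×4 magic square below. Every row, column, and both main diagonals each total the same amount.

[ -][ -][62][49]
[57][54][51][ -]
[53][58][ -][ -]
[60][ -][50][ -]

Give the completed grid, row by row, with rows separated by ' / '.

48 59 62 49 / 57 54 51 56 / 53 58 55 52 / 60 47 50 61

Anti-diagonal is already complete: 49 + 51 + 58 + 60 = 218, so that is the magic constant.
Row 2 must total 218; the given cells sum to 162, so (2,4) = 56.
Column 1 must total 218; the given cells sum to 170, so (1,1) = 48.
Column 3 must total 218; the given cells sum to 163, so (3,3) = 55.
Main diagonal must total 218; the given cells sum to 157, so (4,4) = 61.
Using row 1: 48 + 62 + 49 + ? → (1,2) = 218 − 159 = 59.
Row 3: 53 + 58 + 55 + ? = 218, so (3,4) = 52.
From row 4, 218 − (60 + 50 + 61) gives (4,2) = 47.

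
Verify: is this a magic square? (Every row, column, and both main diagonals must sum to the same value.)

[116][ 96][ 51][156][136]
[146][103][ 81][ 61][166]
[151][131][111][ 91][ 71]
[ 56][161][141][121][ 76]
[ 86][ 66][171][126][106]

Row 1: 116 + 96 + 51 + 156 + 136 = 555.
Row 2: 146 + 103 + 81 + 61 + 166 = 557.
Row 3: 151 + 131 + 111 + 91 + 71 = 555.
Row 4: 56 + 161 + 141 + 121 + 76 = 555.
Row 5: 86 + 66 + 171 + 126 + 106 = 555.
Column 1: 116 + 146 + 151 + 56 + 86 = 555.
Column 2: 96 + 103 + 131 + 161 + 66 = 557.
Column 3: 51 + 81 + 111 + 141 + 171 = 555.
Column 4: 156 + 61 + 91 + 121 + 126 = 555.
Column 5: 136 + 166 + 71 + 76 + 106 = 555.
Main diagonal: 116 + 103 + 111 + 121 + 106 = 557.
Anti-diagonal: 136 + 61 + 111 + 161 + 86 = 555.

No — column 2 sums to 557 but row 5 sums to 555.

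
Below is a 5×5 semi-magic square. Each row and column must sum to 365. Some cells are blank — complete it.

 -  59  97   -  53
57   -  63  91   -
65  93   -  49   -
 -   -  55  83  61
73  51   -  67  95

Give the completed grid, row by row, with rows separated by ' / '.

81 59 97 75 53 / 57 85 63 91 69 / 65 93 71 49 87 / 89 77 55 83 61 / 73 51 79 67 95

Row 5 must total 365; the given cells sum to 286, so (5,3) = 79.
From column 3, 365 − (97 + 63 + 55 + 79) gives (3,3) = 71.
Using column 4: 91 + 49 + 83 + 67 + ? → (1,4) = 365 − 290 = 75.
Using row 1: 59 + 97 + 75 + 53 + ? → (1,1) = 365 − 284 = 81.
Row 3 needs 365; the known cells sum to 278, so (3,5) = 87.
Using column 1: 81 + 57 + 65 + 73 + ? → (4,1) = 365 − 276 = 89.
Using column 5: 53 + 87 + 61 + 95 + ? → (2,5) = 365 − 296 = 69.
The remaining cell in row 2 is (2,2) = 365 − 280 = 85.
Row 4: 89 + 55 + 83 + 61 + ? = 365, so (4,2) = 77.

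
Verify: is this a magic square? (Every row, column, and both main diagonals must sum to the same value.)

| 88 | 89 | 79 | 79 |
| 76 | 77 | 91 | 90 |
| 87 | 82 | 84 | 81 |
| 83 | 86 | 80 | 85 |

No — anti-diagonal sums to 335 but main diagonal sums to 334.

Row 1: 88 + 89 + 79 + 79 = 335.
Row 2: 76 + 77 + 91 + 90 = 334.
Row 3: 87 + 82 + 84 + 81 = 334.
Row 4: 83 + 86 + 80 + 85 = 334.
Column 1: 88 + 76 + 87 + 83 = 334.
Column 2: 89 + 77 + 82 + 86 = 334.
Column 3: 79 + 91 + 84 + 80 = 334.
Column 4: 79 + 90 + 81 + 85 = 335.
Main diagonal: 88 + 77 + 84 + 85 = 334.
Anti-diagonal: 79 + 91 + 82 + 83 = 335.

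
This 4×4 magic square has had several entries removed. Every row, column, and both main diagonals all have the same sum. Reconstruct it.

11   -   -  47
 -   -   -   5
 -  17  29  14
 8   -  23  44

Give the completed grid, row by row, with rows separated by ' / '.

Column 4 is already complete: 47 + 5 + 14 + 44 = 110, so that is the magic constant.
Using row 3: 17 + 29 + 14 + ? → (3,1) = 110 − 60 = 50.
The remaining cell in row 4 is (4,2) = 110 − 75 = 35.
Column 1 needs 110; the known cells sum to 69, so (2,1) = 41.
Main diagonal must total 110; the given cells sum to 84, so (2,2) = 26.
Anti-diagonal must total 110; the given cells sum to 72, so (2,3) = 38.
Column 2: 26 + 17 + 35 + ? = 110, so (1,2) = 32.
Column 3 needs 110; the known cells sum to 90, so (1,3) = 20.

11 32 20 47 / 41 26 38 5 / 50 17 29 14 / 8 35 23 44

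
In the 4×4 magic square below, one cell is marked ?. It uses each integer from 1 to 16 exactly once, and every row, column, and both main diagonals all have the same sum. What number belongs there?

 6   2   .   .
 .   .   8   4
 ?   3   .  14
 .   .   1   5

The entries are 1 through 16, which sum to 136, so each line sums to 136/4 = 34.
Using column 4: 4 + 14 + 5 + ? → (1,4) = 34 − 23 = 11.
From anti-diagonal, 34 − (11 + 8 + 3) gives (4,1) = 12.
The remaining cell in row 1 is (1,3) = 34 − 19 = 15.
Row 4: 12 + 1 + 5 + ? = 34, so (4,2) = 16.
The remaining cell in column 2 is (2,2) = 34 − 21 = 13.
From column 3, 34 − (15 + 8 + 1) gives (3,3) = 10.
The remaining cell in row 2 is (2,1) = 34 − 25 = 9.
Row 3 must total 34; the given cells sum to 27, so (3,1) = 7.

7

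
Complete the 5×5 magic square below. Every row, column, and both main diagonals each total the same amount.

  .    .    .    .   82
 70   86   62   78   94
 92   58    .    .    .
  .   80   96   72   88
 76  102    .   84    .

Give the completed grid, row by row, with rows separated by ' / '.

Row 2 is already complete: 70 + 86 + 62 + 78 + 94 = 390, so that is the magic constant.
Row 4: 80 + 96 + 72 + 88 + ? = 390, so (4,1) = 54.
Using column 1: 70 + 92 + 54 + 76 + ? → (1,1) = 390 − 292 = 98.
From column 2, 390 − (86 + 58 + 80 + 102) gives (1,2) = 64.
The remaining cell in anti-diagonal is (3,3) = 390 − 316 = 74.
Using main diagonal: 98 + 86 + 74 + 72 + ? → (5,5) = 390 − 330 = 60.
The remaining cell in row 5 is (5,3) = 390 − 322 = 68.
Column 3 needs 390; the known cells sum to 300, so (1,3) = 90.
Column 5 must total 390; the given cells sum to 324, so (3,5) = 66.
The remaining cell in row 1 is (1,4) = 390 − 334 = 56.
Using row 3: 92 + 58 + 74 + 66 + ? → (3,4) = 390 − 290 = 100.

98 64 90 56 82 / 70 86 62 78 94 / 92 58 74 100 66 / 54 80 96 72 88 / 76 102 68 84 60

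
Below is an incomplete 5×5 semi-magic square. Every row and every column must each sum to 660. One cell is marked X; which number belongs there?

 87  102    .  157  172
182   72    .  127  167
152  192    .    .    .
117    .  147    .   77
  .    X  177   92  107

Row 1 needs 660; the known cells sum to 518, so (1,3) = 142.
Row 2 must total 660; the given cells sum to 548, so (2,3) = 112.
From column 1, 660 − (87 + 182 + 152 + 117) gives (5,1) = 122.
From column 3, 660 − (142 + 112 + 147 + 177) gives (3,3) = 82.
Using column 5: 172 + 167 + 77 + 107 + ? → (3,5) = 660 − 523 = 137.
Using row 3: 152 + 192 + 82 + 137 + ? → (3,4) = 660 − 563 = 97.
Row 5: 122 + 177 + 92 + 107 + ? = 660, so (5,2) = 162.

162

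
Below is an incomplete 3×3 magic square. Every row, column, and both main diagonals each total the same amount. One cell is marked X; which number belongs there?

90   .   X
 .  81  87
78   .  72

84

Main diagonal is complete and sums to 243; that is the magic constant.
From row 2, 243 − (81 + 87) gives (2,1) = 75.
Row 3 needs 243; the known cells sum to 150, so (3,2) = 93.
Column 2 needs 243; the known cells sum to 174, so (1,2) = 69.
Using column 3: 87 + 72 + ? → (1,3) = 243 − 159 = 84.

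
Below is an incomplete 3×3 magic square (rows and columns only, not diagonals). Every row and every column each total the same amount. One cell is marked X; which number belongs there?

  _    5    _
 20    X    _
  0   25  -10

-15

Row 3 is complete and sums to 15; that is the magic constant.
From column 1, 15 − (20 + 0) gives (1,1) = -5.
From column 2, 15 − (5 + 25) gives (2,2) = -15.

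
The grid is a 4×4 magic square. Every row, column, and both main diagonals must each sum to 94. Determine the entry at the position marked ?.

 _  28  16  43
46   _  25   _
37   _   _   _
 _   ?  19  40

Row 1 must total 94; the given cells sum to 87, so (1,1) = 7.
Column 1 needs 94; the known cells sum to 90, so (4,1) = 4.
Column 3: 16 + 25 + 19 + ? = 94, so (3,3) = 34.
From main diagonal, 94 − (7 + 34 + 40) gives (2,2) = 13.
Anti-diagonal needs 94; the known cells sum to 72, so (3,2) = 22.
Row 2 needs 94; the known cells sum to 84, so (2,4) = 10.
Row 3: 37 + 22 + 34 + ? = 94, so (3,4) = 1.
Using row 4: 4 + 19 + 40 + ? → (4,2) = 94 − 63 = 31.

31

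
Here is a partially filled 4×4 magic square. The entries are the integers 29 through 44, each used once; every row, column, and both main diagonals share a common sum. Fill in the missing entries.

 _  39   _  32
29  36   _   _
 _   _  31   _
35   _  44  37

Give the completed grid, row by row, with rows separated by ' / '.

The entries are 29 through 44, which sum to 584, so each line sums to 584/4 = 146.
Row 4 must total 146; the given cells sum to 116, so (4,2) = 30.
Column 2 needs 146; the known cells sum to 105, so (3,2) = 41.
Using main diagonal: 36 + 31 + 37 + ? → (1,1) = 146 − 104 = 42.
The remaining cell in anti-diagonal is (2,3) = 146 − 108 = 38.
Using row 1: 42 + 39 + 32 + ? → (1,3) = 146 − 113 = 33.
The remaining cell in row 2 is (2,4) = 146 − 103 = 43.
Column 1: 42 + 29 + 35 + ? = 146, so (3,1) = 40.
Using column 4: 32 + 43 + 37 + ? → (3,4) = 146 − 112 = 34.

42 39 33 32 / 29 36 38 43 / 40 41 31 34 / 35 30 44 37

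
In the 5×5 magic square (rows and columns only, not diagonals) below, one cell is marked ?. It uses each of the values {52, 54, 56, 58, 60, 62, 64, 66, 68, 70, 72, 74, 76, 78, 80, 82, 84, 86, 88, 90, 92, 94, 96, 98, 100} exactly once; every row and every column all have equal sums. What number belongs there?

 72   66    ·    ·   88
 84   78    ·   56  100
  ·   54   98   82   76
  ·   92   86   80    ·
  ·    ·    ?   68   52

74

The 25 entries sum to 1900, so each line sums to 1900/5 = 380.
The remaining cell in row 2 is (2,3) = 380 − 318 = 62.
The remaining cell in row 3 is (3,1) = 380 − 310 = 70.
From column 2, 380 − (66 + 78 + 54 + 92) gives (5,2) = 90.
Column 4 must total 380; the given cells sum to 286, so (1,4) = 94.
Column 5: 88 + 100 + 76 + 52 + ? = 380, so (4,5) = 64.
Row 1 must total 380; the given cells sum to 320, so (1,3) = 60.
Row 4: 92 + 86 + 80 + 64 + ? = 380, so (4,1) = 58.
Column 1 must total 380; the given cells sum to 284, so (5,1) = 96.
The remaining cell in column 3 is (5,3) = 380 − 306 = 74.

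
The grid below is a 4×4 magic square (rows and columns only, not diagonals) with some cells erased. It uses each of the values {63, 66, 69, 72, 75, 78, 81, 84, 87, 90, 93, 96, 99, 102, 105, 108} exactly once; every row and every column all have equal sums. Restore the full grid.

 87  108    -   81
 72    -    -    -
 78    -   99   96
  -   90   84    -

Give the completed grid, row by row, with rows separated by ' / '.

The 16 entries sum to 1368, so each line sums to 1368/4 = 342.
Row 1: 87 + 108 + 81 + ? = 342, so (1,3) = 66.
Using row 3: 78 + 99 + 96 + ? → (3,2) = 342 − 273 = 69.
Column 1 must total 342; the given cells sum to 237, so (4,1) = 105.
Using column 2: 108 + 69 + 90 + ? → (2,2) = 342 − 267 = 75.
Column 3 needs 342; the known cells sum to 249, so (2,3) = 93.
Using row 2: 72 + 75 + 93 + ? → (2,4) = 342 − 240 = 102.
The remaining cell in row 4 is (4,4) = 342 − 279 = 63.

87 108 66 81 / 72 75 93 102 / 78 69 99 96 / 105 90 84 63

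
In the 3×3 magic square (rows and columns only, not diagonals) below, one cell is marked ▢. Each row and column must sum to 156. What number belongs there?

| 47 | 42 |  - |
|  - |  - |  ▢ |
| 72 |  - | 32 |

57

Using row 1: 47 + 42 + ? → (1,3) = 156 − 89 = 67.
Row 3: 72 + 32 + ? = 156, so (3,2) = 52.
Column 1 needs 156; the known cells sum to 119, so (2,1) = 37.
Column 2: 42 + 52 + ? = 156, so (2,2) = 62.
Column 3 must total 156; the given cells sum to 99, so (2,3) = 57.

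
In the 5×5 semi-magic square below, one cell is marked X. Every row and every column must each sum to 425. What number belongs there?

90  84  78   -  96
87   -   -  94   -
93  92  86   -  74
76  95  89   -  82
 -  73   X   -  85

97

From row 1, 425 − (90 + 84 + 78 + 96) gives (1,4) = 77.
Row 3 must total 425; the given cells sum to 345, so (3,4) = 80.
Row 4: 76 + 95 + 89 + 82 + ? = 425, so (4,4) = 83.
From column 1, 425 − (90 + 87 + 93 + 76) gives (5,1) = 79.
The remaining cell in column 2 is (2,2) = 425 − 344 = 81.
From column 4, 425 − (77 + 94 + 80 + 83) gives (5,4) = 91.
The remaining cell in column 5 is (2,5) = 425 − 337 = 88.
Row 2 must total 425; the given cells sum to 350, so (2,3) = 75.
From row 5, 425 − (79 + 73 + 91 + 85) gives (5,3) = 97.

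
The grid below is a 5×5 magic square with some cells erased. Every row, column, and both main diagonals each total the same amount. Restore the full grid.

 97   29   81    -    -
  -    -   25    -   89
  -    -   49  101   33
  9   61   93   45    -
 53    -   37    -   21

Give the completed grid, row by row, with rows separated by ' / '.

Column 3 is already complete: 81 + 25 + 49 + 93 + 37 = 285, so that is the magic constant.
Using row 4: 9 + 61 + 93 + 45 + ? → (4,5) = 285 − 208 = 77.
From column 5, 285 − (89 + 33 + 77 + 21) gives (1,5) = 65.
Main diagonal must total 285; the given cells sum to 212, so (2,2) = 73.
Anti-diagonal needs 285; the known cells sum to 228, so (2,4) = 57.
Row 1 needs 285; the known cells sum to 272, so (1,4) = 13.
The remaining cell in row 2 is (2,1) = 285 − 244 = 41.
From column 1, 285 − (97 + 41 + 9 + 53) gives (3,1) = 85.
Column 4 must total 285; the given cells sum to 216, so (5,4) = 69.
Row 3 must total 285; the given cells sum to 268, so (3,2) = 17.
From row 5, 285 − (53 + 37 + 69 + 21) gives (5,2) = 105.

97 29 81 13 65 / 41 73 25 57 89 / 85 17 49 101 33 / 9 61 93 45 77 / 53 105 37 69 21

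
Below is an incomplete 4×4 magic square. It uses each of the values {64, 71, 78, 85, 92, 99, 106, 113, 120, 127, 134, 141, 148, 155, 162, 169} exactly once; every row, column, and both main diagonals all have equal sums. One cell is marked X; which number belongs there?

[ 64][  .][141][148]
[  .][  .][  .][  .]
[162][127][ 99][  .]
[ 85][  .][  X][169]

120

The 16 entries sum to 1864, so each line sums to 1864/4 = 466.
Row 1: 64 + 141 + 148 + ? = 466, so (1,2) = 113.
Using row 3: 162 + 127 + 99 + ? → (3,4) = 466 − 388 = 78.
From column 1, 466 − (64 + 162 + 85) gives (2,1) = 155.
The remaining cell in column 4 is (2,4) = 466 − 395 = 71.
Main diagonal needs 466; the known cells sum to 332, so (2,2) = 134.
Anti-diagonal must total 466; the given cells sum to 360, so (2,3) = 106.
Column 2 needs 466; the known cells sum to 374, so (4,2) = 92.
The remaining cell in column 3 is (4,3) = 466 − 346 = 120.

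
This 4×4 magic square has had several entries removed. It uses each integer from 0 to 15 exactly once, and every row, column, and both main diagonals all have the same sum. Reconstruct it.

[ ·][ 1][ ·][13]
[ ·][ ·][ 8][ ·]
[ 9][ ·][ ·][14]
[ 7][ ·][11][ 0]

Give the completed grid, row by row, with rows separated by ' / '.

10 1 6 13 / 4 15 8 3 / 9 2 5 14 / 7 12 11 0

The entries are 0 through 15, which sum to 120, so each line sums to 120/4 = 30.
Row 4 needs 30; the known cells sum to 18, so (4,2) = 12.
Column 4: 13 + 14 + 0 + ? = 30, so (2,4) = 3.
Anti-diagonal: 13 + 8 + 7 + ? = 30, so (3,2) = 2.
Row 3 must total 30; the given cells sum to 25, so (3,3) = 5.
Column 2 needs 30; the known cells sum to 15, so (2,2) = 15.
From column 3, 30 − (8 + 5 + 11) gives (1,3) = 6.
Main diagonal must total 30; the given cells sum to 20, so (1,1) = 10.
Row 2 needs 30; the known cells sum to 26, so (2,1) = 4.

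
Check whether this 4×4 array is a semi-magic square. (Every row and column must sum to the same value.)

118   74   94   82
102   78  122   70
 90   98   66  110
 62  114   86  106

No — row 4 sums to 368 but column 1 sums to 372.

Row 1: 118 + 74 + 94 + 82 = 368.
Row 2: 102 + 78 + 122 + 70 = 372.
Row 3: 90 + 98 + 66 + 110 = 364.
Row 4: 62 + 114 + 86 + 106 = 368.
Column 1: 118 + 102 + 90 + 62 = 372.
Column 2: 74 + 78 + 98 + 114 = 364.
Column 3: 94 + 122 + 66 + 86 = 368.
Column 4: 82 + 70 + 110 + 106 = 368.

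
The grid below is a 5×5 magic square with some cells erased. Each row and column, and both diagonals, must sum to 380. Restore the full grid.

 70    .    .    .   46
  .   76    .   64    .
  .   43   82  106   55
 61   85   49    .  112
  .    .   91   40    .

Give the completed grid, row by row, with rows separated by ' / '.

Row 3: 43 + 82 + 106 + 55 + ? = 380, so (3,1) = 94.
Row 4: 61 + 85 + 49 + 112 + ? = 380, so (4,4) = 73.
The remaining cell in column 4 is (1,4) = 380 − 283 = 97.
Main diagonal must total 380; the given cells sum to 301, so (5,5) = 79.
Anti-diagonal needs 380; the known cells sum to 277, so (5,1) = 103.
From row 5, 380 − (103 + 91 + 40 + 79) gives (5,2) = 67.
Column 1 must total 380; the given cells sum to 328, so (2,1) = 52.
From column 2, 380 − (76 + 43 + 85 + 67) gives (1,2) = 109.
From column 5, 380 − (46 + 55 + 112 + 79) gives (2,5) = 88.
Using row 1: 70 + 109 + 97 + 46 + ? → (1,3) = 380 − 322 = 58.
Row 2: 52 + 76 + 64 + 88 + ? = 380, so (2,3) = 100.

70 109 58 97 46 / 52 76 100 64 88 / 94 43 82 106 55 / 61 85 49 73 112 / 103 67 91 40 79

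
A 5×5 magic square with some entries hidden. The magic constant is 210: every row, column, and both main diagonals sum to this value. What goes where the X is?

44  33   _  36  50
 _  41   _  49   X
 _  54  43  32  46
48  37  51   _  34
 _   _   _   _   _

From row 1, 210 − (44 + 33 + 36 + 50) gives (1,3) = 47.
The remaining cell in row 3 is (3,1) = 210 − 175 = 35.
Using row 4: 48 + 37 + 51 + 34 + ? → (4,4) = 210 − 170 = 40.
From column 2, 210 − (33 + 41 + 54 + 37) gives (5,2) = 45.
Column 4 needs 210; the known cells sum to 157, so (5,4) = 53.
The remaining cell in main diagonal is (5,5) = 210 − 168 = 42.
From anti-diagonal, 210 − (50 + 49 + 43 + 37) gives (5,1) = 31.
Row 5 must total 210; the given cells sum to 171, so (5,3) = 39.
Using column 1: 44 + 35 + 48 + 31 + ? → (2,1) = 210 − 158 = 52.
Column 3: 47 + 43 + 51 + 39 + ? = 210, so (2,3) = 30.
Using column 5: 50 + 46 + 34 + 42 + ? → (2,5) = 210 − 172 = 38.

38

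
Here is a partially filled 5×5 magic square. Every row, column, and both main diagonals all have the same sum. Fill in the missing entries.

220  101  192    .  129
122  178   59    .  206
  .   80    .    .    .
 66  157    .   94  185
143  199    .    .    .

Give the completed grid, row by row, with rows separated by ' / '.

220 101 192 73 129 / 122 178 59 150 206 / 164 80 136 227 108 / 66 157 213 94 185 / 143 199 115 171 87

Column 2 is already complete: 101 + 178 + 80 + 157 + 199 = 715, so that is the magic constant.
Row 1: 220 + 101 + 192 + 129 + ? = 715, so (1,4) = 73.
Row 2 needs 715; the known cells sum to 565, so (2,4) = 150.
Row 4 must total 715; the given cells sum to 502, so (4,3) = 213.
Using column 1: 220 + 122 + 66 + 143 + ? → (3,1) = 715 − 551 = 164.
Anti-diagonal must total 715; the given cells sum to 579, so (3,3) = 136.
The remaining cell in column 3 is (5,3) = 715 − 600 = 115.
From main diagonal, 715 − (220 + 178 + 136 + 94) gives (5,5) = 87.
The remaining cell in row 5 is (5,4) = 715 − 544 = 171.
Column 4 needs 715; the known cells sum to 488, so (3,4) = 227.
From column 5, 715 − (129 + 206 + 185 + 87) gives (3,5) = 108.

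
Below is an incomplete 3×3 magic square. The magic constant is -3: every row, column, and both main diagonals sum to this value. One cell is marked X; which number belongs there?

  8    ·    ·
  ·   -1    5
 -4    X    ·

Row 2: -1 + 5 + ? = -3, so (2,1) = -7.
Using main diagonal: 8 + (-1) + ? → (3,3) = -3 − 7 = -10.
Anti-diagonal must total -3; the given cells sum to -5, so (1,3) = 2.
From row 1, -3 − (8 + 2) gives (1,2) = -13.
From row 3, -3 − (-4 + (-10)) gives (3,2) = 11.

11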